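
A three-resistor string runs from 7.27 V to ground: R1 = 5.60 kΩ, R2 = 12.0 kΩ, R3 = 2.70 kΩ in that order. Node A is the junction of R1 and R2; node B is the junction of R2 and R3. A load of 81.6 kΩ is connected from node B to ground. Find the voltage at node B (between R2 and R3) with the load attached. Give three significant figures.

At node B, R3 is in parallel with the load: R3‖R_L = 2.614 kΩ.
Below node A the resistance is R2 + (R3‖R_L) = 14.61 kΩ, so V_A = 7.27 × 14.61/20.21 = 5.256 V.
Then V_B = V_A × (R3‖R_L)/(R2 + R3‖R_L) = 5.256 × 2.614/14.61 = 0.940 V.

V ≈ 0.940 V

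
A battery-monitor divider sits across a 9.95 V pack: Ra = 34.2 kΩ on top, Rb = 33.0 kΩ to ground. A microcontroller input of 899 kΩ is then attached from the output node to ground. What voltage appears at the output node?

The load sits in parallel with Rb: Rb‖R_L = (33.0 × 899) / (33.0 + 899) = 31.83 kΩ.
V_out = 9.95 × 31.83 / (34.2 + 31.83) = 9.95 × 31.83/66.03 = 4.80 V.

V_out ≈ 4.80 V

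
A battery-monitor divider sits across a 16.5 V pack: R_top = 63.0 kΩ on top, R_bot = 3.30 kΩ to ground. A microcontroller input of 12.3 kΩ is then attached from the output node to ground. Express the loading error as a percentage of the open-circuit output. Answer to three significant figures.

20.3 %

The divider's output (Thévenin) resistance is R_top‖R_bot = 3.136 kΩ.
Fractional drop under load = R_th/(R_th + R_L) = 3.136 / (3.136 + 12.3) = 0.2031.
So the output falls by 20.3 %.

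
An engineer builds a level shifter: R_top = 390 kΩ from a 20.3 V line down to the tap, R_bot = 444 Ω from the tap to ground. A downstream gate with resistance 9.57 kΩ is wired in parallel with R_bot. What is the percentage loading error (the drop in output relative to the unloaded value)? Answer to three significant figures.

4.43 %

The divider's output (Thévenin) resistance is R_top‖R_bot = 443.5 Ω.
Fractional drop under load = R_th/(R_th + R_L) = 443.5 / (443.5 + 9570) = 0.04429.
So the output falls by 4.43 %.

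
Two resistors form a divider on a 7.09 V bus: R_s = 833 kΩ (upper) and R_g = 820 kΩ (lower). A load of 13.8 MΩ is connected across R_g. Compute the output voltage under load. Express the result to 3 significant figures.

V_out ≈ 3.41 V

The load sits in parallel with R_g: R_g‖R_L = (820 × 13800) / (820 + 13800) = 774.0 kΩ.
V_out = 7.09 × 774.0 / (833 + 774.0) = 7.09 × 774.0/1607 = 3.41 V.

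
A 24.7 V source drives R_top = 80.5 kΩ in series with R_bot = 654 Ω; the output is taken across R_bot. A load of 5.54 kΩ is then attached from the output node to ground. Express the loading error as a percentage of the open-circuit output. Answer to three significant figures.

10.5 %

The divider's output (Thévenin) resistance is R_top‖R_bot = 648.7 Ω.
Fractional drop under load = R_th/(R_th + R_L) = 648.7 / (648.7 + 5540) = 0.1048.
So the output falls by 10.5 %.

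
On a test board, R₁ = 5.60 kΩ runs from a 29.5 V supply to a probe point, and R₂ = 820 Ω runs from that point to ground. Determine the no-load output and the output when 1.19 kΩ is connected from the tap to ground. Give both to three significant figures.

Open-circuit: V = 29.5 × 820/(5600 + 820) = 3.77 V.
With the load, R₂ becomes R₂‖R_L = 485.5 Ω, so V = 29.5 × 485.5/6085 = 2.35 V.

Unloaded: 3.77 V; loaded: 2.35 V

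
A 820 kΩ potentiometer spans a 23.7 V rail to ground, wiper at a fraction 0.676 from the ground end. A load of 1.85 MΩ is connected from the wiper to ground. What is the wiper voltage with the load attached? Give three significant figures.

The wiper splits the pot into (1−α)R = 265.7 kΩ above and αR = 554.3 kΩ below.
Lower section ‖ load = 426.5 kΩ.
V_wiper = 23.7 × 426.5/(265.7 + 426.5) = 14.6 V.

V ≈ 14.6 V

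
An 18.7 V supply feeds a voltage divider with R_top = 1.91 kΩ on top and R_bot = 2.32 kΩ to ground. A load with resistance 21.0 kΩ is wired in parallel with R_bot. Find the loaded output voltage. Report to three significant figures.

The load sits in parallel with R_bot: R_bot‖R_L = (2.32 × 21.0) / (2.32 + 21.0) = 2.089 kΩ.
V_out = 18.7 × 2.089 / (1.91 + 2.089) = 18.7 × 2.089/3.999 = 9.77 V.
(Unloaded it would have been 10.3 V.)

V_out ≈ 9.77 V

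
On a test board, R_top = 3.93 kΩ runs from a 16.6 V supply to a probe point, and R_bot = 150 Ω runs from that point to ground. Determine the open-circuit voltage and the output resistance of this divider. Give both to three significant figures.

V_th is the open-circuit tap voltage: 16.6 × 150/(3930 + 150) = 0.610 V.
With the supply zeroed, R_top and R_bot appear in parallel from the tap: R_th = R_top‖R_bot = (3930 × 150)/4080 = 144 Ω.

V_th = 0.610 V, R_th = 144 Ω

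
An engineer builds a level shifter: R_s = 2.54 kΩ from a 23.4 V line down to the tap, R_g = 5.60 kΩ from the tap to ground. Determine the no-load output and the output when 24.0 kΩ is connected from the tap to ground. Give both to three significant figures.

Unloaded: 16.1 V; loaded: 15.0 V

Open-circuit: V = 23.4 × 5.60/(2.54 + 5.60) = 16.1 V.
With the load, R_g becomes R_g‖R_L = 4.541 kΩ, so V = 23.4 × 4.541/7.081 = 15.0 V.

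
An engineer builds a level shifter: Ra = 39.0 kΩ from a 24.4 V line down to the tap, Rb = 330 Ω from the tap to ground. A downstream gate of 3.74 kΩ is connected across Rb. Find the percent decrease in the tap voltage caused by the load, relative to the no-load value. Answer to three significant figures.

Unloaded V = 24.4 × 330/39330 = 0.20473 V.
Loaded: Rb‖R_L = 303.2 Ω, giving V = 24.4 × 303.2/39300 = 0.18826 V.
Drop = (0.20473 − 0.18826) / 0.20473 = 8.05 %.

8.05 %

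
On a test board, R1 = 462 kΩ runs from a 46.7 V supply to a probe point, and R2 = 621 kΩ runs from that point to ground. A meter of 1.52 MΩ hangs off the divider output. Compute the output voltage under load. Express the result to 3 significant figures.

The load sits in parallel with R2: R2‖R_L = (621 × 1520) / (621 + 1520) = 440.9 kΩ.
V_out = 46.7 × 440.9 / (462 + 440.9) = 46.7 × 440.9/902.9 = 22.8 V.
(Unloaded it would have been 26.8 V.)

V_out ≈ 22.8 V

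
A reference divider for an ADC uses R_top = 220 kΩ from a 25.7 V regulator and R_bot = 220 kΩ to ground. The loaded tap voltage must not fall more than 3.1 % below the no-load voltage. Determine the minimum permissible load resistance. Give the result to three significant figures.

Output resistance R_th = R_top‖R_bot = (220 × 220)/440.0 = 110.0 kΩ.
The fractional drop is R_th/(R_th + R_L); requiring this ≤ 0.0310 gives R_L ≥ R_th(1/0.0310 − 1) = 110.0 × 31.26 = 3.44 MΩ.

R_L(min) ≈ 3.44 MΩ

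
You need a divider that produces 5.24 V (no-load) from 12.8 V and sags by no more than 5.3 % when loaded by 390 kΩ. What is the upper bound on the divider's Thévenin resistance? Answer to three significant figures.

R_th ≤ 21.8 kΩ

Loading drop = R_th/(R_th + R_L) ≤ 0.0530, so R_th ≤ R_L · ε/(1−ε) = 390 kΩ × 0.0530/0.9470 = 21.8 kΩ.
(Any R1, R2 with R2/(R1+R2) = 0.409 and R1‖R2 ≤ 21.8 kΩ will meet the spec.)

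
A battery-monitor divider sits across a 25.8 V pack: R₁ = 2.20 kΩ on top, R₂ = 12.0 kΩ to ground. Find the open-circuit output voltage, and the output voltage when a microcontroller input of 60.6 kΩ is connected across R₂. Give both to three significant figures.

Unloaded: 21.8 V; loaded: 21.2 V

Open-circuit: V = 25.8 × 12.0/(2.20 + 12.0) = 21.8 V.
With the load, R₂ becomes R₂‖R_L = 10.02 kΩ, so V = 25.8 × 10.02/12.22 = 21.2 V.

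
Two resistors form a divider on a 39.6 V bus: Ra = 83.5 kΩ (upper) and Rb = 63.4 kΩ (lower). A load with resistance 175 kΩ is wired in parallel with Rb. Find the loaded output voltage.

The load sits in parallel with Rb: Rb‖R_L = (63.4 × 175) / (63.4 + 175) = 46.54 kΩ.
V_out = 39.6 × 46.54 / (83.5 + 46.54) = 39.6 × 46.54/130.0 = 14.2 V.

V_out ≈ 14.2 V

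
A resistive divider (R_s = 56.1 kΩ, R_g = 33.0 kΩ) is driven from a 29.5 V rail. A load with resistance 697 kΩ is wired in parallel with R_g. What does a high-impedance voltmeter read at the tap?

The load sits in parallel with R_g: R_g‖R_L = (33.0 × 697) / (33.0 + 697) = 31.51 kΩ.
V_out = 29.5 × 31.51 / (56.1 + 31.51) = 29.5 × 31.51/87.61 = 10.6 V.
(Unloaded it would have been 10.9 V.)

V_out ≈ 10.6 V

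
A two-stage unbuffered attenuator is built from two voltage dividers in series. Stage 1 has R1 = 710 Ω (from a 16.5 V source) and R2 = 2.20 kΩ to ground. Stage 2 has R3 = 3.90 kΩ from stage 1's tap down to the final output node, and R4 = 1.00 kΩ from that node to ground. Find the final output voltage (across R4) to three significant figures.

Stage 2 presents R3+R4 = 4900 Ω as a load on stage 1's tap.
Stage 1's lower leg becomes R2‖(R3+R4) = 1518 Ω, so V_mid = 16.5 × 1518/2228 = 11.24 V.
Stage 2 is itself unloaded: V_out = V_mid × R4/(R3+R4) = 11.24 × 1000/4900 = 2.29 V.

V_out ≈ 2.29 V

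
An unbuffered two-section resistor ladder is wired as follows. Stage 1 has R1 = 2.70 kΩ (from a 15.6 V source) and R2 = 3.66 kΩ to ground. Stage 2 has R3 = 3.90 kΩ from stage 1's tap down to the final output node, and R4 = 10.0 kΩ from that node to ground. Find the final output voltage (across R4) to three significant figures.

V_out ≈ 5.81 V

Stage 2 presents R3+R4 = 13.90 kΩ as a load on stage 1's tap.
Stage 1's lower leg becomes R2‖(R3+R4) = 2.897 kΩ, so V_mid = 15.6 × 2.897/5.597 = 8.075 V.
Stage 2 is itself unloaded: V_out = V_mid × R4/(R3+R4) = 8.075 × 10.0/13.90 = 5.81 V.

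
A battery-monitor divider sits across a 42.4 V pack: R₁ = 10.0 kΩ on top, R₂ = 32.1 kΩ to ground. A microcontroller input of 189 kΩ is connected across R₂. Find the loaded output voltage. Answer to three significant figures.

The load sits in parallel with R₂: R₂‖R_L = (32.1 × 189) / (32.1 + 189) = 27.44 kΩ.
V_out = 42.4 × 27.44 / (10.0 + 27.44) = 42.4 × 27.44/37.44 = 31.1 V.
(Unloaded it would have been 32.3 V.)

V_out ≈ 31.1 V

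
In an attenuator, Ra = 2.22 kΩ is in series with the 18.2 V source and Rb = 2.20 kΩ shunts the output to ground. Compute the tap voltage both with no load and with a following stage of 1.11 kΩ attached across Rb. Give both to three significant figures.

Unloaded: 9.06 V; loaded: 4.54 V

Open-circuit: V = 18.2 × 2.20/(2.22 + 2.20) = 9.06 V.
With the load, Rb becomes Rb‖R_L = 0.7378 kΩ, so V = 18.2 × 0.7378/2.958 = 4.54 V.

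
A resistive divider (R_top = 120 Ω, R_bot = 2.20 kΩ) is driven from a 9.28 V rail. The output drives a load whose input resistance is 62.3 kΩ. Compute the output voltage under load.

The load sits in parallel with R_bot: R_bot‖R_L = (2200 × 62300) / (2200 + 62300) = 2125 Ω.
V_out = 9.28 × 2125 / (120 + 2125) = 9.28 × 2125/2245 = 8.78 V.

V_out ≈ 8.78 V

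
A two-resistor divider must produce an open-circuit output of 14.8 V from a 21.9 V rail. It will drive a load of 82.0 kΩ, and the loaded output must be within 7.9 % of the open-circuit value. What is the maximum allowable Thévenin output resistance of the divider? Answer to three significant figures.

Loading drop = R_th/(R_th + R_L) ≤ 0.0790, so R_th ≤ R_L · ε/(1−ε) = 82.0 kΩ × 0.0790/0.9210 = 7.03 kΩ.
(Any R1, R2 with R2/(R1+R2) = 0.676 and R1‖R2 ≤ 7.03 kΩ will meet the spec.)

R_th ≤ 7.03 kΩ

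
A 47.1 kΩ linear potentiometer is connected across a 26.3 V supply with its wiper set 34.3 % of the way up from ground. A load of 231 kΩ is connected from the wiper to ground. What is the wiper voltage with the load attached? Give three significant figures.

V ≈ 8.62 V

The wiper splits the pot into (1−α)R = 30.94 kΩ above and αR = 16.16 kΩ below.
Lower section ‖ load = 15.10 kΩ.
V_wiper = 26.3 × 15.10/(30.94 + 15.10) = 8.62 V.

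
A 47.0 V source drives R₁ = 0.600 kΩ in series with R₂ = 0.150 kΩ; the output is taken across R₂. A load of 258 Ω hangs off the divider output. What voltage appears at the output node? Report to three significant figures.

V_out ≈ 6.42 V

The load sits in parallel with R₂: R₂‖R_L = (150 × 258) / (150 + 258) = 94.85 Ω.
V_out = 47.0 × 94.85 / (600 + 94.85) = 47.0 × 94.85/694.9 = 6.42 V.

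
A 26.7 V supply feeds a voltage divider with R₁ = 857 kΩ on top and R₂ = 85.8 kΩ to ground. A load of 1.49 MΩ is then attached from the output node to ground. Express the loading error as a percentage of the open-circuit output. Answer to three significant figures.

The divider's output (Thévenin) resistance is R₁‖R₂ = 77.99 kΩ.
Fractional drop under load = R_th/(R_th + R_L) = 77.99 / (77.99 + 1490) = 0.04974.
So the output falls by 4.97 %.

4.97 %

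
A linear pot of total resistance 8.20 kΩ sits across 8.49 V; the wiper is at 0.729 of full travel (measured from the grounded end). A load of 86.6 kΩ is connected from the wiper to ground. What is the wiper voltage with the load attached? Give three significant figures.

The wiper splits the pot into (1−α)R = 2.222 kΩ above and αR = 5.978 kΩ below.
Lower section ‖ load = 5.592 kΩ.
V_wiper = 8.49 × 5.592/(2.222 + 5.592) = 6.08 V.

V ≈ 6.08 V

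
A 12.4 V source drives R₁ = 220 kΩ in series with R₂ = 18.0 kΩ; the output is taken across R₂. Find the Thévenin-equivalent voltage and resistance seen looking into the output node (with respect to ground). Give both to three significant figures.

V_th is the open-circuit tap voltage: 12.4 × 18.0/(220 + 18.0) = 0.938 V.
With the supply zeroed, R₁ and R₂ appear in parallel from the tap: R_th = R₁‖R₂ = (220 × 18.0)/238.0 = 16.6 kΩ.

V_th = 0.938 V, R_th = 16.6 kΩ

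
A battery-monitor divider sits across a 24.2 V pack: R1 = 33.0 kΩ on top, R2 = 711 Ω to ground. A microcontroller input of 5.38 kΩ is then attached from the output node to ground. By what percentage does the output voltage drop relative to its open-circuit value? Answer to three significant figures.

Unloaded V = 24.2 × 711/33710 = 0.51040 V.
Loaded: R2‖R_L = 628.0 Ω, giving V = 24.2 × 628.0/33630 = 0.45194 V.
Drop = (0.51040 − 0.45194) / 0.51040 = 11.5 %.

11.5 %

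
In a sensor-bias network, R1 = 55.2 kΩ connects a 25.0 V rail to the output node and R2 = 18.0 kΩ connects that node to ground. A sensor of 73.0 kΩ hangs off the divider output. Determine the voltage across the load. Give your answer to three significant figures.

V_out ≈ 5.18 V

The load sits in parallel with R2: R2‖R_L = (18.0 × 73.0) / (18.0 + 73.0) = 14.44 kΩ.
V_out = 25.0 × 14.44 / (55.2 + 14.44) = 25.0 × 14.44/69.64 = 5.18 V.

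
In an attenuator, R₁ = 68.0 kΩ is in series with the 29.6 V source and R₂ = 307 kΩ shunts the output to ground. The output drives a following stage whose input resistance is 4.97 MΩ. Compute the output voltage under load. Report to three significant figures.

The load sits in parallel with R₂: R₂‖R_L = (307 × 4970) / (307 + 4970) = 289.1 kΩ.
V_out = 29.6 × 289.1 / (68.0 + 289.1) = 29.6 × 289.1/357.1 = 24.0 V.
(Unloaded it would have been 24.2 V.)

V_out ≈ 24.0 V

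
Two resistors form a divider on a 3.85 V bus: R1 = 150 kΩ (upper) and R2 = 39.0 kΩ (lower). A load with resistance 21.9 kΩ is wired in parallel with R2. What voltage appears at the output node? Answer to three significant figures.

V_out ≈ 0.329 V

The load sits in parallel with R2: R2‖R_L = (39.0 × 21.9) / (39.0 + 21.9) = 14.02 kΩ.
V_out = 3.85 × 14.02 / (150 + 14.02) = 3.85 × 14.02/164.0 = 0.329 V.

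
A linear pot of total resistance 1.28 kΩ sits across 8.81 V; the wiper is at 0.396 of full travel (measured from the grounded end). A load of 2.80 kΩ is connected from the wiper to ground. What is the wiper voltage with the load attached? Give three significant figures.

V ≈ 3.14 V

The wiper splits the pot into (1−α)R = 773.1 Ω above and αR = 506.9 Ω below.
Lower section ‖ load = 429.2 Ω.
V_wiper = 8.81 × 429.2/(773.1 + 429.2) = 3.14 V.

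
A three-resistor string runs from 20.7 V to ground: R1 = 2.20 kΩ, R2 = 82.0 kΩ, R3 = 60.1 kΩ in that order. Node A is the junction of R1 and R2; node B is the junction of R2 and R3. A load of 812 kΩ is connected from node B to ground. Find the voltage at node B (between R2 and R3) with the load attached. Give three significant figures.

At node B, R3 is in parallel with the load: R3‖R_L = 55.96 kΩ.
Below node A the resistance is R2 + (R3‖R_L) = 138.0 kΩ, so V_A = 20.7 × 138.0/140.2 = 20.38 V.
Then V_B = V_A × (R3‖R_L)/(R2 + R3‖R_L) = 20.38 × 55.96/138.0 = 8.26 V.

V ≈ 8.26 V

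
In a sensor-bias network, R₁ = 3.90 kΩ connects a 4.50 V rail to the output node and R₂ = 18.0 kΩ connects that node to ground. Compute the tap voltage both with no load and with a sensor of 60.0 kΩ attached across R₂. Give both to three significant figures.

Open-circuit: V = 4.50 × 18.0/(3.90 + 18.0) = 3.70 V.
With the load, R₂ becomes R₂‖R_L = 13.85 kΩ, so V = 4.50 × 13.85/17.75 = 3.51 V.

Unloaded: 3.70 V; loaded: 3.51 V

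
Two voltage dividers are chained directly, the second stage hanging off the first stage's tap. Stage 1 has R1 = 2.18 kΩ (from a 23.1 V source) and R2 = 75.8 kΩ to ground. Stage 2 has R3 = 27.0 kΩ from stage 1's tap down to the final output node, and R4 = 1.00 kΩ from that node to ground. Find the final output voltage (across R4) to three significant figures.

Stage 2 presents R3+R4 = 28.00 kΩ as a load on stage 1's tap.
Stage 1's lower leg becomes R2‖(R3+R4) = 20.45 kΩ, so V_mid = 23.1 × 20.45/22.63 = 20.87 V.
Stage 2 is itself unloaded: V_out = V_mid × R4/(R3+R4) = 20.87 × 1.00/28.00 = 0.746 V.

V_out ≈ 0.746 V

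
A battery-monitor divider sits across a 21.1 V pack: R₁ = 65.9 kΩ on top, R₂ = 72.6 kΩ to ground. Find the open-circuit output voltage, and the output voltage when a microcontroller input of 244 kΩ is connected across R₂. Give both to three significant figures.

Unloaded: 11.1 V; loaded: 9.69 V

Open-circuit: V = 21.1 × 72.6/(65.9 + 72.6) = 11.1 V.
With the load, R₂ becomes R₂‖R_L = 55.95 kΩ, so V = 21.1 × 55.95/121.9 = 9.69 V.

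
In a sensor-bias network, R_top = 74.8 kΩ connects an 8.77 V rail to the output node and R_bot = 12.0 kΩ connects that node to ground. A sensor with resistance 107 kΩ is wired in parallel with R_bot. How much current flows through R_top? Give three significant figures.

I ≈ 0.102 mA

R_bot‖R_L = 10.79 kΩ, so the source sees R_top + R_bot‖R_L = 85.59 kΩ.
I = 8.77 V / 85.59 kΩ = 0.102 mA.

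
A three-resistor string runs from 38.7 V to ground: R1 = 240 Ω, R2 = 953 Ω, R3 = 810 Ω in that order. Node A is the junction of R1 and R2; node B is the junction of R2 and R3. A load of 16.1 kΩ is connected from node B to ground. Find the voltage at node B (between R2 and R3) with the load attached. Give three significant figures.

At node B, R3 is in parallel with the load: R3‖R_L = 771.2 Ω.
Below node A the resistance is R2 + (R3‖R_L) = 1724 Ω, so V_A = 38.7 × 1724/1964 = 33.97 V.
Then V_B = V_A × (R3‖R_L)/(R2 + R3‖R_L) = 33.97 × 771.2/1724 = 15.2 V.

V ≈ 15.2 V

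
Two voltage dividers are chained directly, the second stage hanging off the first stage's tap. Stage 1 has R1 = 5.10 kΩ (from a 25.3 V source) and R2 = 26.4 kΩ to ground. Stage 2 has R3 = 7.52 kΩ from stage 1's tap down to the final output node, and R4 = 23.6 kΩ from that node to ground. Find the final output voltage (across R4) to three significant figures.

V_out ≈ 14.1 V

Stage 2 presents R3+R4 = 31.12 kΩ as a load on stage 1's tap.
Stage 1's lower leg becomes R2‖(R3+R4) = 14.28 kΩ, so V_mid = 25.3 × 14.28/19.38 = 18.64 V.
Stage 2 is itself unloaded: V_out = V_mid × R4/(R3+R4) = 18.64 × 23.6/31.12 = 14.1 V.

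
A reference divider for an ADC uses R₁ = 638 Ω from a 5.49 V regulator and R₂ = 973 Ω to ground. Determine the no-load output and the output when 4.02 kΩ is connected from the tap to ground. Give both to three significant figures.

Open-circuit: V = 5.49 × 973/(638 + 973) = 3.32 V.
With the load, R₂ becomes R₂‖R_L = 783.4 Ω, so V = 5.49 × 783.4/1421 = 3.03 V.

Unloaded: 3.32 V; loaded: 3.03 V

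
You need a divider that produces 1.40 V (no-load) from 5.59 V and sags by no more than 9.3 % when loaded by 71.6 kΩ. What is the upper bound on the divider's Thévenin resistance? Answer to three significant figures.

Loading drop = R_th/(R_th + R_L) ≤ 0.0930, so R_th ≤ R_L · ε/(1−ε) = 71.6 kΩ × 0.0930/0.9070 = 7.34 kΩ.

R_th ≤ 7.34 kΩ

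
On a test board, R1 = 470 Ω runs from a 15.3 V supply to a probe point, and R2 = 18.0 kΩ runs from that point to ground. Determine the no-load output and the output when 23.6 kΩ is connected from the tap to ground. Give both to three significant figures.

Open-circuit: V = 15.3 × 18000/(470 + 18000) = 14.9 V.
With the load, R2 becomes R2‖R_L = 10210 Ω, so V = 15.3 × 10210/10680 = 14.6 V.

Unloaded: 14.9 V; loaded: 14.6 V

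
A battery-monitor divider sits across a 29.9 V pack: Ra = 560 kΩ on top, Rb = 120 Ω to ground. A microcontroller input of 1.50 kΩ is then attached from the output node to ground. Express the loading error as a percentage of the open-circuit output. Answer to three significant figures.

7.41 %

The divider's output (Thévenin) resistance is Ra‖Rb = 120.0 Ω.
Fractional drop under load = R_th/(R_th + R_L) = 120.0 / (120.0 + 1500) = 0.07406.
So the output falls by 7.41 %.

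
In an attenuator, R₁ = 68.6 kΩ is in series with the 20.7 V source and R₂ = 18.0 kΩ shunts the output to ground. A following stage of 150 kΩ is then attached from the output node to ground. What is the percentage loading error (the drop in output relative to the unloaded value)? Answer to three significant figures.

8.68 %

Unloaded V = 20.7 × 18.0/86.60 = 4.3025 V.
Loaded: R₂‖R_L = 16.07 kΩ, giving V = 20.7 × 16.07/84.67 = 3.9291 V.
Drop = (4.3025 − 3.9291) / 4.3025 = 8.68 %.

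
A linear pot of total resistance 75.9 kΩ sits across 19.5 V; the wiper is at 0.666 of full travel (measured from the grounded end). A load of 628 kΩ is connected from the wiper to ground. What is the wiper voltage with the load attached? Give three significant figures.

V ≈ 12.6 V

The wiper splits the pot into (1−α)R = 25.35 kΩ above and αR = 50.55 kΩ below.
Lower section ‖ load = 46.78 kΩ.
V_wiper = 19.5 × 46.78/(25.35 + 46.78) = 12.6 V.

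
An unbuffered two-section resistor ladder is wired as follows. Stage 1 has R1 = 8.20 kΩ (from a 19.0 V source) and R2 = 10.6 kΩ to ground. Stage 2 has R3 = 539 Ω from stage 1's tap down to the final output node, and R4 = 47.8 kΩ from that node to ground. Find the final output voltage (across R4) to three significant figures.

V_out ≈ 9.67 V

Stage 2 presents R3+R4 = 48340 Ω as a load on stage 1's tap.
Stage 1's lower leg becomes R2‖(R3+R4) = 8694 Ω, so V_mid = 19.0 × 8694/16890 = 9.778 V.
Stage 2 is itself unloaded: V_out = V_mid × R4/(R3+R4) = 9.778 × 47800/48340 = 9.67 V.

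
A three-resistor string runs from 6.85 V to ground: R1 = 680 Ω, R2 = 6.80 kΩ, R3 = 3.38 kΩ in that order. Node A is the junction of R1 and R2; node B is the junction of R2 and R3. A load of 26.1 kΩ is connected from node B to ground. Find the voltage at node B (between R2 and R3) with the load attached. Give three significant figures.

At node B, R3 is in parallel with the load: R3‖R_L = 2992 Ω.
Below node A the resistance is R2 + (R3‖R_L) = 9792 Ω, so V_A = 6.85 × 9792/10470 = 6.405 V.
Then V_B = V_A × (R3‖R_L)/(R2 + R3‖R_L) = 6.405 × 2992/9792 = 1.96 V.

V ≈ 1.96 V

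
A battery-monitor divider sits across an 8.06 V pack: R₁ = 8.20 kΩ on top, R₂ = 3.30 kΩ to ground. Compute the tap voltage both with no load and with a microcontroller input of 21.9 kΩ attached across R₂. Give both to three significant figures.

Open-circuit: V = 8.06 × 3.30/(8.20 + 3.30) = 2.31 V.
With the load, R₂ becomes R₂‖R_L = 2.868 kΩ, so V = 8.06 × 2.868/11.07 = 2.09 V.

Unloaded: 2.31 V; loaded: 2.09 V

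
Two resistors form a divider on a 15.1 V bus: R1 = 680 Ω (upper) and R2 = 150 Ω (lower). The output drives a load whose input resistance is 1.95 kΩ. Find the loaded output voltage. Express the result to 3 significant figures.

The load sits in parallel with R2: R2‖R_L = (150 × 1950) / (150 + 1950) = 139.3 Ω.
V_out = 15.1 × 139.3 / (680 + 139.3) = 15.1 × 139.3/819.3 = 2.57 V.
(Unloaded it would have been 2.73 V.)

V_out ≈ 2.57 V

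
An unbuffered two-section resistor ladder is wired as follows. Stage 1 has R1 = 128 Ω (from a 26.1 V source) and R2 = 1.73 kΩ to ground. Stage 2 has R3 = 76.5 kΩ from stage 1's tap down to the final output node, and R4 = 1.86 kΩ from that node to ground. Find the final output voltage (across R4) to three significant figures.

Stage 2 presents R3+R4 = 78360 Ω as a load on stage 1's tap.
Stage 1's lower leg becomes R2‖(R3+R4) = 1693 Ω, so V_mid = 26.1 × 1693/1821 = 24.27 V.
Stage 2 is itself unloaded: V_out = V_mid × R4/(R3+R4) = 24.27 × 1860/78360 = 0.576 V.

V_out ≈ 0.576 V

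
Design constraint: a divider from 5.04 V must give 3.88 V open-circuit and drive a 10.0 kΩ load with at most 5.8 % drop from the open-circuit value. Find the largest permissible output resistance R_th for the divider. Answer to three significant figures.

Loading drop = R_th/(R_th + R_L) ≤ 0.0580, so R_th ≤ R_L · ε/(1−ε) = 10.0 kΩ × 0.0580/0.9420 = 616 Ω.
(Any R1, R2 with R2/(R1+R2) = 0.770 and R1‖R2 ≤ 616 Ω will meet the spec.)

R_th ≤ 616 Ω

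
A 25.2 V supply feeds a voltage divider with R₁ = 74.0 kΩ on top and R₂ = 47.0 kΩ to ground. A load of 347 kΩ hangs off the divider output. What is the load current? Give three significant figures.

R₂‖R_L = 41.39 kΩ; V_out = 25.2 × 41.39/115.4 = 9.040 V.
I_L = V_out / R_L = 9.040 / 347 kΩ = 0.0261 mA.

I_L ≈ 0.0261 mA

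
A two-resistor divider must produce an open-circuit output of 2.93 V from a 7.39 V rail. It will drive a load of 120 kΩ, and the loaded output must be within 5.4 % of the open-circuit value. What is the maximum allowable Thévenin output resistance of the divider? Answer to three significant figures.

Loading drop = R_th/(R_th + R_L) ≤ 0.0540, so R_th ≤ R_L · ε/(1−ε) = 120 kΩ × 0.0540/0.9460 = 6.85 kΩ.
(Any R1, R2 with R2/(R1+R2) = 0.396 and R1‖R2 ≤ 6.85 kΩ will meet the spec.)

R_th ≤ 6.85 kΩ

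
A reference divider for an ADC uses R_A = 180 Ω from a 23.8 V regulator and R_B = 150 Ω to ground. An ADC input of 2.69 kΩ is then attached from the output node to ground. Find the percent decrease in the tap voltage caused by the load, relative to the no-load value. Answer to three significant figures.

2.95 %

The divider's output (Thévenin) resistance is R_A‖R_B = 81.82 Ω.
Fractional drop under load = R_th/(R_th + R_L) = 81.82 / (81.82 + 2690) = 0.02952.
So the output falls by 2.95 %.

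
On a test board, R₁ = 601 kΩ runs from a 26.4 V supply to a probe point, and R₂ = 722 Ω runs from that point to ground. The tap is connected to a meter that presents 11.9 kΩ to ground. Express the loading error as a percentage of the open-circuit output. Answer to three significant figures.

5.71 %

The divider's output (Thévenin) resistance is R₁‖R₂ = 721.1 Ω.
Fractional drop under load = R_th/(R_th + R_L) = 721.1 / (721.1 + 11900) = 0.05714.
So the output falls by 5.71 %.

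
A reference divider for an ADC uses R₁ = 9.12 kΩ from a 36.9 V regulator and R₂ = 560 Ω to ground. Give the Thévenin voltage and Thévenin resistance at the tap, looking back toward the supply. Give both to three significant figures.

V_th = 2.13 V, R_th = 528 Ω

V_th is the open-circuit tap voltage: 36.9 × 560/(9120 + 560) = 2.13 V.
With the supply zeroed, R₁ and R₂ appear in parallel from the tap: R_th = R₁‖R₂ = (9120 × 560)/9680 = 528 Ω.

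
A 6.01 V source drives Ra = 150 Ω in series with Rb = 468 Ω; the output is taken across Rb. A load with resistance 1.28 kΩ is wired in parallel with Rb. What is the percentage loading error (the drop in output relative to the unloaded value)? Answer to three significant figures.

8.15 %

The divider's output (Thévenin) resistance is Ra‖Rb = 113.6 Ω.
Fractional drop under load = R_th/(R_th + R_L) = 113.6 / (113.6 + 1280) = 0.08151.
So the output falls by 8.15 %.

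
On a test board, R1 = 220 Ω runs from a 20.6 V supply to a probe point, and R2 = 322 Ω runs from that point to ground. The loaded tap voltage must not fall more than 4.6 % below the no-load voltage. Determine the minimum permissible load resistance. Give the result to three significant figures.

Output resistance R_th = R1‖R2 = (220 × 322)/542.0 = 130.7 Ω.
The fractional drop is R_th/(R_th + R_L); requiring this ≤ 0.0460 gives R_L ≥ R_th(1/0.0460 − 1) = 130.7 × 20.74 = 2.71 kΩ.

R_L(min) ≈ 2.71 kΩ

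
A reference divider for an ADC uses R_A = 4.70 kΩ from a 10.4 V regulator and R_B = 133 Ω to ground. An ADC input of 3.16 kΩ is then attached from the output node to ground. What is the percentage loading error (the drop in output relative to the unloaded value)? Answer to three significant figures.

The divider's output (Thévenin) resistance is R_A‖R_B = 129.3 Ω.
Fractional drop under load = R_th/(R_th + R_L) = 129.3 / (129.3 + 3160) = 0.03932.
So the output falls by 3.93 %.

3.93 %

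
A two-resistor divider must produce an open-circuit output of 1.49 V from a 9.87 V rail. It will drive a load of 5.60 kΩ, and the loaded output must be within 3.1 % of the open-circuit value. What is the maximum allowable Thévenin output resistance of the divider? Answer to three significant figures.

Loading drop = R_th/(R_th + R_L) ≤ 0.0310, so R_th ≤ R_L · ε/(1−ε) = 5.60 kΩ × 0.0310/0.9690 = 179 Ω.

R_th ≤ 179 Ω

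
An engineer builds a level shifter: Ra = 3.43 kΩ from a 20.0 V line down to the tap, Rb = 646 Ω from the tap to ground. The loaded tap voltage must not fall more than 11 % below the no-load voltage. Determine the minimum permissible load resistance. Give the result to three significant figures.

R_L(min) ≈ 4.40 kΩ

Output resistance R_th = Ra‖Rb = (3430 × 646)/4076 = 543.6 Ω.
The fractional drop is R_th/(R_th + R_L); requiring this ≤ 0.110 gives R_L ≥ R_th(1/0.110 − 1) = 543.6 × 8.091 = 4.40 kΩ.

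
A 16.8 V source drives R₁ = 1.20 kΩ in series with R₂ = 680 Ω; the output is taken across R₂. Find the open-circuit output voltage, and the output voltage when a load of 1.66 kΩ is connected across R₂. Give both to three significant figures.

Open-circuit: V = 16.8 × 680/(1200 + 680) = 6.08 V.
With the load, R₂ becomes R₂‖R_L = 482.4 Ω, so V = 16.8 × 482.4/1682 = 4.82 V.

Unloaded: 6.08 V; loaded: 4.82 V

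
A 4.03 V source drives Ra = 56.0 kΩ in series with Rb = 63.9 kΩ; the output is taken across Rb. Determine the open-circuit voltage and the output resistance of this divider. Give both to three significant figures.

V_th is the open-circuit tap voltage: 4.03 × 63.9/(56.0 + 63.9) = 2.15 V.
With the supply zeroed, Ra and Rb appear in parallel from the tap: R_th = Ra‖Rb = (56.0 × 63.9)/119.9 = 29.8 kΩ.

V_th = 2.15 V, R_th = 29.8 kΩ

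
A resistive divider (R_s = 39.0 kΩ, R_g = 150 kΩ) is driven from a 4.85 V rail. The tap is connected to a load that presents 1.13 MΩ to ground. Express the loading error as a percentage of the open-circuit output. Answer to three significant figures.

2.67 %

The divider's output (Thévenin) resistance is R_s‖R_g = 30.95 kΩ.
Fractional drop under load = R_th/(R_th + R_L) = 30.95 / (30.95 + 1130) = 0.02666.
So the output falls by 2.67 %.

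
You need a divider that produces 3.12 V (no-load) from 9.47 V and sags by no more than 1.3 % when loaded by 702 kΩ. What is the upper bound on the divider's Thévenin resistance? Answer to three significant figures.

R_th ≤ 9.25 kΩ

Loading drop = R_th/(R_th + R_L) ≤ 0.0130, so R_th ≤ R_L · ε/(1−ε) = 702 kΩ × 0.0130/0.9870 = 9.25 kΩ.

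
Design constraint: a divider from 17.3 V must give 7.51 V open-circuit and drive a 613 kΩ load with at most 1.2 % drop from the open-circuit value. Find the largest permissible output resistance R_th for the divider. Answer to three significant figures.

R_th ≤ 7.45 kΩ

Loading drop = R_th/(R_th + R_L) ≤ 0.0120, so R_th ≤ R_L · ε/(1−ε) = 613 kΩ × 0.0120/0.9880 = 7.45 kΩ.
(Any R1, R2 with R2/(R1+R2) = 0.434 and R1‖R2 ≤ 7.45 kΩ will meet the spec.)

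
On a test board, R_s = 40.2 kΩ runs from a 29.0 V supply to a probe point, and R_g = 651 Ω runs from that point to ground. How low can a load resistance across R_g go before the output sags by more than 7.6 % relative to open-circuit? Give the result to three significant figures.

R_L(min) ≈ 7.79 kΩ

Output resistance R_th = R_s‖R_g = (40200 × 651)/40850 = 640.6 Ω.
The fractional drop is R_th/(R_th + R_L); requiring this ≤ 0.0760 gives R_L ≥ R_th(1/0.0760 − 1) = 640.6 × 12.16 = 7.79 kΩ.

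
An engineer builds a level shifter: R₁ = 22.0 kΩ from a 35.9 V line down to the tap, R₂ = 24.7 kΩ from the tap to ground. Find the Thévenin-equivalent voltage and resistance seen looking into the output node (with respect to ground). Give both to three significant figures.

V_th is the open-circuit tap voltage: 35.9 × 24.7/(22.0 + 24.7) = 19.0 V.
With the supply zeroed, R₁ and R₂ appear in parallel from the tap: R_th = R₁‖R₂ = (22.0 × 24.7)/46.70 = 11.6 kΩ.

V_th = 19.0 V, R_th = 11.6 kΩ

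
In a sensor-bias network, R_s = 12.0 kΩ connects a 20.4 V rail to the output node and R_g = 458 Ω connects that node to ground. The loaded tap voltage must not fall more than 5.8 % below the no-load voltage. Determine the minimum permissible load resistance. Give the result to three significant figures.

R_L(min) ≈ 7.17 kΩ

Output resistance R_th = R_s‖R_g = (12000 × 458)/12460 = 441.2 Ω.
The fractional drop is R_th/(R_th + R_L); requiring this ≤ 0.0580 gives R_L ≥ R_th(1/0.0580 − 1) = 441.2 × 16.24 = 7.17 kΩ.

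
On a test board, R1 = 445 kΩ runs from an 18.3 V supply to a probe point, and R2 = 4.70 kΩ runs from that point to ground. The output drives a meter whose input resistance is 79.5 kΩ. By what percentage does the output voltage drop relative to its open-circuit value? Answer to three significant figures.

5.53 %

The divider's output (Thévenin) resistance is R1‖R2 = 4.651 kΩ.
Fractional drop under load = R_th/(R_th + R_L) = 4.651 / (4.651 + 79.5) = 0.05527.
So the output falls by 5.53 %.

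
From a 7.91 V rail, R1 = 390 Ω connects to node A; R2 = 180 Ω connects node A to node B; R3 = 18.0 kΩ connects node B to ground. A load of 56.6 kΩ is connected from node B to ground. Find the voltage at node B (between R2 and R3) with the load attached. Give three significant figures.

At node B, R3 is in parallel with the load: R3‖R_L = 13660 Ω.
Below node A the resistance is R2 + (R3‖R_L) = 13840 Ω, so V_A = 7.91 × 13840/14230 = 7.693 V.
Then V_B = V_A × (R3‖R_L)/(R2 + R3‖R_L) = 7.693 × 13660/13840 = 7.59 V.

V ≈ 7.59 V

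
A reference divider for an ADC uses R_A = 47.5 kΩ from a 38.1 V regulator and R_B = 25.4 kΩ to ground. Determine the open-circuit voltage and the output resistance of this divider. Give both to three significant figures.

V_th is the open-circuit tap voltage: 38.1 × 25.4/(47.5 + 25.4) = 13.3 V.
With the supply zeroed, R_A and R_B appear in parallel from the tap: R_th = R_A‖R_B = (47.5 × 25.4)/72.90 = 16.6 kΩ.

V_th = 13.3 V, R_th = 16.6 kΩ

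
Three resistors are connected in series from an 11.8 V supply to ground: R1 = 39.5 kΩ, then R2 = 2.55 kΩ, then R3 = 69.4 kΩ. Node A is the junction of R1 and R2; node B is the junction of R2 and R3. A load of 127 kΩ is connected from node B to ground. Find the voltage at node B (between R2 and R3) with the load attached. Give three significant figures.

At node B, R3 is in parallel with the load: R3‖R_L = 44.88 kΩ.
Below node A the resistance is R2 + (R3‖R_L) = 47.43 kΩ, so V_A = 11.8 × 47.43/86.93 = 6.438 V.
Then V_B = V_A × (R3‖R_L)/(R2 + R3‖R_L) = 6.438 × 44.88/47.43 = 6.09 V.

V ≈ 6.09 V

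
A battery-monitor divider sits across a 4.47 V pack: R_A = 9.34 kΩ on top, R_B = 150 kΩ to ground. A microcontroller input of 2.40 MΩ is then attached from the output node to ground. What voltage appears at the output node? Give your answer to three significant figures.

The load sits in parallel with R_B: R_B‖R_L = (150 × 2400) / (150 + 2400) = 141.2 kΩ.
V_out = 4.47 × 141.2 / (9.34 + 141.2) = 4.47 × 141.2/150.5 = 4.19 V.
(Unloaded it would have been 4.21 V.)

V_out ≈ 4.19 V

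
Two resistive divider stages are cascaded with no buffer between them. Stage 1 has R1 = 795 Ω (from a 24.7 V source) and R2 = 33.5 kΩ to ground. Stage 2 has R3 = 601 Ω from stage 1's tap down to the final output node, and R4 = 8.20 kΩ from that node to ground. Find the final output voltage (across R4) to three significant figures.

V_out ≈ 20.7 V

Stage 2 presents R3+R4 = 8801 Ω as a load on stage 1's tap.
Stage 1's lower leg becomes R2‖(R3+R4) = 6970 Ω, so V_mid = 24.7 × 6970/7765 = 22.17 V.
Stage 2 is itself unloaded: V_out = V_mid × R4/(R3+R4) = 22.17 × 8200/8801 = 20.7 V.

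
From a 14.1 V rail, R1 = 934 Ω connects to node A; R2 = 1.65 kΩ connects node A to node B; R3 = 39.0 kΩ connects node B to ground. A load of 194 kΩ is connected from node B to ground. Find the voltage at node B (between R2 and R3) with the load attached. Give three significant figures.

V ≈ 13.1 V

At node B, R3 is in parallel with the load: R3‖R_L = 32470 Ω.
Below node A the resistance is R2 + (R3‖R_L) = 34120 Ω, so V_A = 14.1 × 34120/35060 = 13.72 V.
Then V_B = V_A × (R3‖R_L)/(R2 + R3‖R_L) = 13.72 × 32470/34120 = 13.1 V.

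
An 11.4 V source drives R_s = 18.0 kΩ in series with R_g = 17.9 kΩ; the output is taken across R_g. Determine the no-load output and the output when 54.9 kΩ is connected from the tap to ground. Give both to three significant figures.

Open-circuit: V = 11.4 × 17.9/(18.0 + 17.9) = 5.68 V.
With the load, R_g becomes R_g‖R_L = 13.50 kΩ, so V = 11.4 × 13.50/31.50 = 4.89 V.

Unloaded: 5.68 V; loaded: 4.89 V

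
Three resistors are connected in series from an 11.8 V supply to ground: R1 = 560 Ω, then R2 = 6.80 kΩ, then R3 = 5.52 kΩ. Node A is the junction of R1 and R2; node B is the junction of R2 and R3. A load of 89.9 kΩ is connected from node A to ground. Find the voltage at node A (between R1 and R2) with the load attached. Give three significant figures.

Below node A the series string R2+R3 = 12320 Ω sits in parallel with the 89900 Ω load: 10840 Ω.
V_A = 11.8 × 10840/(560 + 10840) = 11.2 V.

V ≈ 11.2 V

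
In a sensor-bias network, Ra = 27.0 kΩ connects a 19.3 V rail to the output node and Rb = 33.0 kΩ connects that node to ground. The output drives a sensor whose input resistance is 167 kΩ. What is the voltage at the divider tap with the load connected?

V_out ≈ 9.75 V

The load sits in parallel with Rb: Rb‖R_L = (33.0 × 167) / (33.0 + 167) = 27.55 kΩ.
V_out = 19.3 × 27.55 / (27.0 + 27.55) = 19.3 × 27.55/54.55 = 9.75 V.
(Unloaded it would have been 10.6 V.)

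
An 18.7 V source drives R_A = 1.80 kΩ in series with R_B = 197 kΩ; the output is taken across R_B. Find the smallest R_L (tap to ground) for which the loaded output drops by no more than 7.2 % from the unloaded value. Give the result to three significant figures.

R_L(min) ≈ 23.0 kΩ

Output resistance R_th = R_A‖R_B = (1.80 × 197)/198.8 = 1.784 kΩ.
The fractional drop is R_th/(R_th + R_L); requiring this ≤ 0.0720 gives R_L ≥ R_th(1/0.0720 − 1) = 1.784 × 12.89 = 23.0 kΩ.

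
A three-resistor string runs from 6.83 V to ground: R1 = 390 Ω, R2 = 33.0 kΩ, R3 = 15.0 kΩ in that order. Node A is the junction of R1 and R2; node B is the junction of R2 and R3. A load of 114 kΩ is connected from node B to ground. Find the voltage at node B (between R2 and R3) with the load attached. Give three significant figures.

V ≈ 1.94 V

At node B, R3 is in parallel with the load: R3‖R_L = 13260 Ω.
Below node A the resistance is R2 + (R3‖R_L) = 46260 Ω, so V_A = 6.83 × 46260/46650 = 6.773 V.
Then V_B = V_A × (R3‖R_L)/(R2 + R3‖R_L) = 6.773 × 13260/46260 = 1.94 V.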